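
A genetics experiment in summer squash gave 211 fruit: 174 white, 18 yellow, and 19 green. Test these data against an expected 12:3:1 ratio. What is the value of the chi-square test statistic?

Under the 12:3:1 hypothesis (Σ ratio = 16, N = 211):
  white: 211 × 12/16 = 158.25
  yellow: 211 × 3/16 = 39.5625
  green: 211 × 1/16 = 13.1875
χ² = Σ (O − E)² / E
  white: (174 − 158.25)² / 158.25 = 1.5675
  yellow: (18 − 39.5625)² / 39.5625 = 11.7521
  green: (19 − 13.1875)² / 13.1875 = 2.5619
χ² = 1.5675 + 11.7521 + 2.5619 = 15.8815 ≈ 15.882

15.882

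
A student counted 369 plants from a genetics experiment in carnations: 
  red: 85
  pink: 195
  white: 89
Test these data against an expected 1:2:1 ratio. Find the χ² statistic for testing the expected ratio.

Under the 1:2:1 hypothesis (Σ ratio = 4, N = 369):
  red: 369 × 1/4 = 92.25
  pink: 369 × 2/4 = 184.5
  white: 369 × 1/4 = 92.25
χ² = Σ (O − E)² / E
  red: (85 − 92.25)² / 92.25 = 0.5698
  pink: (195 − 184.5)² / 184.5 = 0.5976
  white: (89 − 92.25)² / 92.25 = 0.1145
χ² = 0.5698 + 0.5976 + 0.1145 = 1.2819 ≈ 1.282

1.282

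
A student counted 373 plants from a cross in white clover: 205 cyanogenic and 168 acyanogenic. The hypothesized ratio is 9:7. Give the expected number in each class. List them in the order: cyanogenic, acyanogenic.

209.8125, 163.1875

Under the 9:7 hypothesis (Σ ratio = 16, N = 373):
  cyanogenic: 373 × 9/16 = 209.8125
  acyanogenic: 373 × 7/16 = 163.1875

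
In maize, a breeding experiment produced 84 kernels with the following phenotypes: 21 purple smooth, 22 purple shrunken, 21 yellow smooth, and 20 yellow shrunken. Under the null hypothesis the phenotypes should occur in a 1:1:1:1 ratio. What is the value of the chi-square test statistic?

0.095

Total ratio parts = 4. Expected numbers out of 84:
  purple smooth: 84 × 1/4 = 21
  purple shrunken: 84 × 1/4 = 21
  yellow smooth: 84 × 1/4 = 21
  yellow shrunken: 84 × 1/4 = 21
χ² = Σ (O − E)² / E
  purple smooth: (21 − 21)² / 21 = 0.0000
  purple shrunken: (22 − 21)² / 21 = 0.0476
  yellow smooth: (21 − 21)² / 21 = 0.0000
  yellow shrunken: (20 − 21)² / 21 = 0.0476
χ² = 0.0000 + 0.0476 + 0.0000 + 0.0476 = 0.0952 ≈ 0.095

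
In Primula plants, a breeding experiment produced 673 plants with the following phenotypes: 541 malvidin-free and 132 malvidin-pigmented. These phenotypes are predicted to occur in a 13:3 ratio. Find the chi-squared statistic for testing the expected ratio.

0.330

Total ratio parts = 16. Expected numbers out of 673:
  malvidin-free: 673 × 13/16 = 546.8125
  malvidin-pigmented: 673 × 3/16 = 126.1875
χ² = Σ (O − E)² / E
  malvidin-free: (541 − 546.8125)² / 546.8125 = 0.0618
  malvidin-pigmented: (132 − 126.1875)² / 126.1875 = 0.2677
χ² = 0.0618 + 0.2677 = 0.3295 ≈ 0.330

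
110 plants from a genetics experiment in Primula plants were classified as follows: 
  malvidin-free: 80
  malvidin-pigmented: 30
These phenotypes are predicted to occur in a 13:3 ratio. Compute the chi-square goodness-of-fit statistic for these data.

5.245

Expected counts for N = 110 under a 13:3 ratio (total parts = 16):
  malvidin-free: 110 × 13/16 = 89.375
  malvidin-pigmented: 110 × 3/16 = 20.625
χ² = Σ (O − E)² / E
  malvidin-free: (80 − 89.375)² / 89.375 = 0.9834
  malvidin-pigmented: (30 − 20.625)² / 20.625 = 4.2614
χ² = 0.9834 + 4.2614 = 5.2448 ≈ 5.245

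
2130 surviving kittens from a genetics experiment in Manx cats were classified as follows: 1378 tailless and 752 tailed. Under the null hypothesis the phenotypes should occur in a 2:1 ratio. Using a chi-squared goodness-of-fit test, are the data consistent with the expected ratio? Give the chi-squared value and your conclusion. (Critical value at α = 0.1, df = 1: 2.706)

The 2:1 ratio has 3 parts, so with N = 2130 the expected counts are:
  tailless: 2130 × 2/3 = 1420
  tailed: 2130 × 1/3 = 710
χ² = Σ (O − E)² / E
  tailless: (1378 − 1420)² / 1420 = 1.2423
  tailed: (752 − 710)² / 710 = 2.4845
χ² = 1.2423 + 2.4845 = 3.7268 ≈ 3.727
Degrees of freedom = 2 − 1 = 1; critical value at α = 0.1 is 2.706.
Since 3.727 > 2.706, we reject the null hypothesis — the data do not fit the 2:1 ratio.

3.727; not consistent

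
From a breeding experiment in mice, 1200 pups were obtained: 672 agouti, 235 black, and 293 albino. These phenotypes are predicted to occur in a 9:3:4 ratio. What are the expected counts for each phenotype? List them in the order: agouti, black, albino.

675, 225, 300

Expected counts for N = 1200 under a 9:3:4 ratio (total parts = 16):
  agouti: 1200 × 9/16 = 675
  black: 1200 × 3/16 = 225
  albino: 1200 × 4/16 = 300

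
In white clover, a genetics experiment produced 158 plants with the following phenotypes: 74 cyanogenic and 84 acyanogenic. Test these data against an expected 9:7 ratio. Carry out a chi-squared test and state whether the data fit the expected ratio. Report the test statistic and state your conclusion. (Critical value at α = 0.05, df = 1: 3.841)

5.691; not consistent

Expected counts for N = 158 under a 9:7 ratio (total parts = 16):
  cyanogenic: 158 × 9/16 = 88.875
  acyanogenic: 158 × 7/16 = 69.125
χ² = Σ (O − E)² / E
  cyanogenic: (74 − 88.875)² / 88.875 = 2.4896
  acyanogenic: (84 − 69.125)² / 69.125 = 3.2009
χ² = 2.4896 + 3.2009 = 5.6905 ≈ 5.691
Degrees of freedom = 2 − 1 = 1; critical value at α = 0.05 is 3.841.
Since 5.691 > 3.841, we reject the null hypothesis — the data do not fit the 9:7 ratio.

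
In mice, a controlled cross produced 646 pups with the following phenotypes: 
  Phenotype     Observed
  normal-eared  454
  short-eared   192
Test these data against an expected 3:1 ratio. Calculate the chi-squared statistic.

7.680

Total ratio parts = 4. Expected numbers out of 646:
  normal-eared: 646 × 3/4 = 484.5
  short-eared: 646 × 1/4 = 161.5
χ² = Σ (O − E)² / E
  normal-eared: (454 − 484.5)² / 484.5 = 1.9200
  short-eared: (192 − 161.5)² / 161.5 = 5.7601
χ² = 1.9200 + 5.7601 = 7.6801 ≈ 7.680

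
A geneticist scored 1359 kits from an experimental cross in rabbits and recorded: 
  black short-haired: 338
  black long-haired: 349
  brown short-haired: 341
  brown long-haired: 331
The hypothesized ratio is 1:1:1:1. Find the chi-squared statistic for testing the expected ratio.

0.491

The 1:1:1:1 ratio has 4 parts, so with N = 1359 the expected counts are:
  black short-haired: 1359 × 1/4 = 339.75
  black long-haired: 1359 × 1/4 = 339.75
  brown short-haired: 1359 × 1/4 = 339.75
  brown long-haired: 1359 × 1/4 = 339.75
χ² = Σ (O − E)² / E
  black short-haired: (338 − 339.75)² / 339.75 = 0.0090
  black long-haired: (349 − 339.75)² / 339.75 = 0.2518
  brown short-haired: (341 − 339.75)² / 339.75 = 0.0046
  brown long-haired: (331 − 339.75)² / 339.75 = 0.2253
χ² = 0.0090 + 0.2518 + 0.0046 + 0.2253 = 0.4907 ≈ 0.491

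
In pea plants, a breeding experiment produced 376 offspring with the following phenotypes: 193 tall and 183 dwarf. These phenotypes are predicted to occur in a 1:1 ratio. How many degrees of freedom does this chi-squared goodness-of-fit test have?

A goodness-of-fit test with 2 phenotype classes has df = 2 − 1 = 1.

1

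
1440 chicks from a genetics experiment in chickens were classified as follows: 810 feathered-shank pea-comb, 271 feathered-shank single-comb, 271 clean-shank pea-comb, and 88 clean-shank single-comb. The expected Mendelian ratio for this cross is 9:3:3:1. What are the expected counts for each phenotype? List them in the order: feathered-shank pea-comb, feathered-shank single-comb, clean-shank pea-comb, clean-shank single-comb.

810, 270, 270, 90

Under the 9:3:3:1 hypothesis (Σ ratio = 16, N = 1440):
  feathered-shank pea-comb: 1440 × 9/16 = 810
  feathered-shank single-comb: 1440 × 3/16 = 270
  clean-shank pea-comb: 1440 × 3/16 = 270
  clean-shank single-comb: 1440 × 1/16 = 90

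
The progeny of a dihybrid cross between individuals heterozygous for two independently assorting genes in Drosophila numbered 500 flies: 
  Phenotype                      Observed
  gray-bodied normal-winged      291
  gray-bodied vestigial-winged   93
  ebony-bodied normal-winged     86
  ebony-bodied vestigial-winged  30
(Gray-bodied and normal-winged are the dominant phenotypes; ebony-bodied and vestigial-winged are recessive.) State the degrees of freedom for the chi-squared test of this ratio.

A dihybrid F₂ with independent assortment and complete dominance at both loci gives a 9:3:3:1 phenotypic ratio.
A goodness-of-fit test with 4 phenotype classes has df = 4 − 1 = 3.

3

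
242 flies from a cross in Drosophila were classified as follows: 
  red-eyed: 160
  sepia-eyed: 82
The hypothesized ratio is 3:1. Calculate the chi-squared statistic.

10.187

Expected counts for N = 242 under a 3:1 ratio (total parts = 4):
  red-eyed: 242 × 3/4 = 181.5
  sepia-eyed: 242 × 1/4 = 60.5
χ² = Σ (O − E)² / E
  red-eyed: (160 − 181.5)² / 181.5 = 2.5468
  sepia-eyed: (82 − 60.5)² / 60.5 = 7.6405
χ² = 2.5468 + 7.6405 = 10.1873 ≈ 10.187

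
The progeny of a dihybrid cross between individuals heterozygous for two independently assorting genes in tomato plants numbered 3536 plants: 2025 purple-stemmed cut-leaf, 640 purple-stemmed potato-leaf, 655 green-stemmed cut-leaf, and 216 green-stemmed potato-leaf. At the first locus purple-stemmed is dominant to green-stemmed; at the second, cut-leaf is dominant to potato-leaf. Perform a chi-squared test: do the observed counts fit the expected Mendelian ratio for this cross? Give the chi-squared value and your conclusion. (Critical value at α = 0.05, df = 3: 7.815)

1.659; consistent

A dihybrid F₂ with independent assortment and complete dominance at both loci gives a 9:3:3:1 phenotypic ratio.
The 9:3:3:1 ratio has 16 parts, so with N = 3536 the expected counts are:
  purple-stemmed cut-leaf: 3536 × 9/16 = 1989
  purple-stemmed potato-leaf: 3536 × 3/16 = 663
  green-stemmed cut-leaf: 3536 × 3/16 = 663
  green-stemmed potato-leaf: 3536 × 1/16 = 221
χ² = Σ (O − E)² / E
  purple-stemmed cut-leaf: (2025 − 1989)² / 1989 = 0.6516
  purple-stemmed potato-leaf: (640 − 663)² / 663 = 0.7979
  green-stemmed cut-leaf: (655 − 663)² / 663 = 0.0965
  green-stemmed potato-leaf: (216 − 221)² / 221 = 0.1131
χ² = 0.6516 + 0.7979 + 0.0965 + 0.1131 = 1.6591 ≈ 1.659
Degrees of freedom = 4 − 1 = 3; critical value at α = 0.05 is 7.815.
Since 1.659 < 7.815, we fail to reject the null hypothesis — the data are consistent with the 9:3:3:1 ratio.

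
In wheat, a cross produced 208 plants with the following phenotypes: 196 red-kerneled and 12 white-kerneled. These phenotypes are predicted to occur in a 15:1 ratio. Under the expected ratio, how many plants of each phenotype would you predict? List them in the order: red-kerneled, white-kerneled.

195, 13

The 15:1 ratio has 16 parts, so with N = 208 the expected counts are:
  red-kerneled: 208 × 15/16 = 195
  white-kerneled: 208 × 1/16 = 13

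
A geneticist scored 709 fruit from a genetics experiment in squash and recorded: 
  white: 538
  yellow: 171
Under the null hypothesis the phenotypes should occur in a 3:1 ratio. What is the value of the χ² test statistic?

Expected counts for N = 709 under a 3:1 ratio (total parts = 4):
  white: 709 × 3/4 = 531.75
  yellow: 709 × 1/4 = 177.25
χ² = Σ (O − E)² / E
  white: (538 − 531.75)² / 531.75 = 0.0735
  yellow: (171 − 177.25)² / 177.25 = 0.2204
χ² = 0.0735 + 0.2204 = 0.2939 ≈ 0.294

0.294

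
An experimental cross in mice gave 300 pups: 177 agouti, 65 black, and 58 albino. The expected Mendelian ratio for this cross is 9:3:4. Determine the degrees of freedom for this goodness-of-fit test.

2

A goodness-of-fit test with 3 phenotype classes has df = 3 − 1 = 2.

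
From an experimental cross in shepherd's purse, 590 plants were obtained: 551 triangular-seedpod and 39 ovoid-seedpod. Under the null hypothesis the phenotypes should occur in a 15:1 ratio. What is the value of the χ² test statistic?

0.131

The 15:1 ratio has 16 parts, so with N = 590 the expected counts are:
  triangular-seedpod: 590 × 15/16 = 553.125
  ovoid-seedpod: 590 × 1/16 = 36.875
χ² = Σ (O − E)² / E
  triangular-seedpod: (551 − 553.125)² / 553.125 = 0.0082
  ovoid-seedpod: (39 − 36.875)² / 36.875 = 0.1225
χ² = 0.0082 + 0.1225 = 0.1307 ≈ 0.131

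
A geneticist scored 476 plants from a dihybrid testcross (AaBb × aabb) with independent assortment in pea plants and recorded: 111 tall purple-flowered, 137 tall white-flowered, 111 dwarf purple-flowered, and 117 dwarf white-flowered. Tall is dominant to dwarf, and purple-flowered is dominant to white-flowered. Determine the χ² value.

3.832

A dihybrid testcross with independent assortment gives a 1:1:1:1 ratio.
Total ratio parts = 4. Expected numbers out of 476:
  tall purple-flowered: 476 × 1/4 = 119
  tall white-flowered: 476 × 1/4 = 119
  dwarf purple-flowered: 476 × 1/4 = 119
  dwarf white-flowered: 476 × 1/4 = 119
χ² = Σ (O − E)² / E
  tall purple-flowered: (111 − 119)² / 119 = 0.5378
  tall white-flowered: (137 − 119)² / 119 = 2.7227
  dwarf purple-flowered: (111 − 119)² / 119 = 0.5378
  dwarf white-flowered: (117 − 119)² / 119 = 0.0336
χ² = 0.5378 + 2.7227 + 0.5378 + 0.0336 = 3.8319 ≈ 3.832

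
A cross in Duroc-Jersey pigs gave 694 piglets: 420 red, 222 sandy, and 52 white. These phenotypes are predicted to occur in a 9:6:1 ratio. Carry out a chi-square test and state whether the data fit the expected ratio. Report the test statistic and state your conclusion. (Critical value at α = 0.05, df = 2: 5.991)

9.585; not consistent

The 9:6:1 ratio has 16 parts, so with N = 694 the expected counts are:
  red: 694 × 9/16 = 390.375
  sandy: 694 × 6/16 = 260.25
  white: 694 × 1/16 = 43.375
χ² = Σ (O − E)² / E
  red: (420 − 390.375)² / 390.375 = 2.2482
  sandy: (222 − 260.25)² / 260.25 = 5.6218
  white: (52 − 43.375)² / 43.375 = 1.7151
χ² = 2.2482 + 5.6218 + 1.7151 = 9.5851 ≈ 9.585
Degrees of freedom = 3 − 1 = 2; critical value at α = 0.05 is 5.991.
Since 9.585 > 5.991, we reject the null hypothesis — the data do not fit the 9:6:1 ratio.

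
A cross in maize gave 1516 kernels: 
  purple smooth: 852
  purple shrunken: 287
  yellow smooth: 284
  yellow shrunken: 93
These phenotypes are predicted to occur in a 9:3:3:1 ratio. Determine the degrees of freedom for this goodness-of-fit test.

A goodness-of-fit test with 4 phenotype classes has df = 4 − 1 = 3.

3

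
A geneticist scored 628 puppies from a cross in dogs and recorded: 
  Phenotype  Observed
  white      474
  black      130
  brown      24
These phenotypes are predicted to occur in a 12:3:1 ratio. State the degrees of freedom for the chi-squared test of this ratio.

A goodness-of-fit test with 3 phenotype classes has df = 3 − 1 = 2.

2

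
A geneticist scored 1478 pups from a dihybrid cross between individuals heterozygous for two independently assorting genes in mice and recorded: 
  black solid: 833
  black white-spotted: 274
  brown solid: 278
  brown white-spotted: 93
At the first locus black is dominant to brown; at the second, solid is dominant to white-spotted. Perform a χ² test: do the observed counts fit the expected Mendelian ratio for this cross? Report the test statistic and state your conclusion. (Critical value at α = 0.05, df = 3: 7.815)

0.045; consistent

A dihybrid F₂ with independent assortment and complete dominance at both loci gives a 9:3:3:1 phenotypic ratio.
Under the 9:3:3:1 hypothesis (Σ ratio = 16, N = 1478):
  black solid: 1478 × 9/16 = 831.375
  black white-spotted: 1478 × 3/16 = 277.125
  brown solid: 1478 × 3/16 = 277.125
  brown white-spotted: 1478 × 1/16 = 92.375
χ² = Σ (O − E)² / E
  black solid: (833 − 831.375)² / 831.375 = 0.0032
  black white-spotted: (274 − 277.125)² / 277.125 = 0.0352
  brown solid: (278 − 277.125)² / 277.125 = 0.0028
  brown white-spotted: (93 − 92.375)² / 92.375 = 0.0042
χ² = 0.0032 + 0.0352 + 0.0028 + 0.0042 = 0.0454 ≈ 0.045
Degrees of freedom = 4 − 1 = 3; critical value at α = 0.05 is 7.815.
Since 0.045 < 7.815, we fail to reject the null hypothesis — the data are consistent with the 9:3:3:1 ratio.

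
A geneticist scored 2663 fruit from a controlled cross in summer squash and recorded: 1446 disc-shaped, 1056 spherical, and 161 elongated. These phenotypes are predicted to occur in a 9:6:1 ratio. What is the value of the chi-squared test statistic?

The 9:6:1 ratio has 16 parts, so with N = 2663 the expected counts are:
  disc-shaped: 2663 × 9/16 = 1497.9375
  spherical: 2663 × 6/16 = 998.625
  elongated: 2663 × 1/16 = 166.4375
χ² = Σ (O − E)² / E
  disc-shaped: (1446 − 1497.9375)² / 1497.9375 = 1.8008
  spherical: (1056 − 998.625)² / 998.625 = 3.2964
  elongated: (161 − 166.4375)² / 166.4375 = 0.1776
χ² = 1.8008 + 3.2964 + 0.1776 = 5.2748 ≈ 5.275

5.275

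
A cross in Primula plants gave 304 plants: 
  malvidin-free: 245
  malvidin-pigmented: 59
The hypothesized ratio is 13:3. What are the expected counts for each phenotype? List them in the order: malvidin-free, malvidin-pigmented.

Total ratio parts = 16. Expected numbers out of 304:
  malvidin-free: 304 × 13/16 = 247
  malvidin-pigmented: 304 × 3/16 = 57

247, 57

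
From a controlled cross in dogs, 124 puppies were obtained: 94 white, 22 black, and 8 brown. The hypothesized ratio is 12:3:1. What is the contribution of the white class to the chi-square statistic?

Under the 12:3:1 hypothesis (Σ ratio = 16, N = 124):
  white: 124 × 12/16 = 93
  black: 124 × 3/16 = 23.25
  brown: 124 × 1/16 = 7.75
Contribution of white: (94 − 93)² / 93 = 0.0108

0.011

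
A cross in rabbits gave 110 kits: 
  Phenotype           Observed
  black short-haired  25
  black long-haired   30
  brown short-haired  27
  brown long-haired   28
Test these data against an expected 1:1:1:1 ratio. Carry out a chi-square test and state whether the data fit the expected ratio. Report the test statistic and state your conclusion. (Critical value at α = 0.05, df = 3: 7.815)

Expected counts for N = 110 under a 1:1:1:1 ratio (total parts = 4):
  black short-haired: 110 × 1/4 = 27.5
  black long-haired: 110 × 1/4 = 27.5
  brown short-haired: 110 × 1/4 = 27.5
  brown long-haired: 110 × 1/4 = 27.5
χ² = Σ (O − E)² / E
  black short-haired: (25 − 27.5)² / 27.5 = 0.2273
  black long-haired: (30 − 27.5)² / 27.5 = 0.2273
  brown short-haired: (27 − 27.5)² / 27.5 = 0.0091
  brown long-haired: (28 − 27.5)² / 27.5 = 0.0091
χ² = 0.2273 + 0.2273 + 0.0091 + 0.0091 = 0.4728 ≈ 0.473
Degrees of freedom = 4 − 1 = 3; critical value at α = 0.05 is 7.815.
Since 0.473 < 7.815, we fail to reject the null hypothesis — the data are consistent with the 1:1:1:1 ratio.

0.473; consistent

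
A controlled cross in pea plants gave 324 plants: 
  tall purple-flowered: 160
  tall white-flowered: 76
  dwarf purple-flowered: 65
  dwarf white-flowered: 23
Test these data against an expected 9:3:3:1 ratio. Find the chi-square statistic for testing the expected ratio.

7.215

Under the 9:3:3:1 hypothesis (Σ ratio = 16, N = 324):
  tall purple-flowered: 324 × 9/16 = 182.25
  tall white-flowered: 324 × 3/16 = 60.75
  dwarf purple-flowered: 324 × 3/16 = 60.75
  dwarf white-flowered: 324 × 1/16 = 20.25
χ² = Σ (O − E)² / E
  tall purple-flowered: (160 − 182.25)² / 182.25 = 2.7164
  tall white-flowered: (76 − 60.75)² / 60.75 = 3.8282
  dwarf purple-flowered: (65 − 60.75)² / 60.75 = 0.2973
  dwarf white-flowered: (23 − 20.25)² / 20.25 = 0.3735
χ² = 2.7164 + 3.8282 + 0.2973 + 0.3735 = 7.2154 ≈ 7.215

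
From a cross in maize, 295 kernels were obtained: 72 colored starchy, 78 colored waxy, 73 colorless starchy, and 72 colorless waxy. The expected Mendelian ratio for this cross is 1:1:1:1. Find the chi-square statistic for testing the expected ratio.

The 1:1:1:1 ratio has 4 parts, so with N = 295 the expected counts are:
  colored starchy: 295 × 1/4 = 73.75
  colored waxy: 295 × 1/4 = 73.75
  colorless starchy: 295 × 1/4 = 73.75
  colorless waxy: 295 × 1/4 = 73.75
χ² = Σ (O − E)² / E
  colored starchy: (72 − 73.75)² / 73.75 = 0.0415
  colored waxy: (78 − 73.75)² / 73.75 = 0.2449
  colorless starchy: (73 − 73.75)² / 73.75 = 0.0076
  colorless waxy: (72 − 73.75)² / 73.75 = 0.0415
χ² = 0.0415 + 0.2449 + 0.0076 + 0.0415 = 0.3355 ≈ 0.336

0.336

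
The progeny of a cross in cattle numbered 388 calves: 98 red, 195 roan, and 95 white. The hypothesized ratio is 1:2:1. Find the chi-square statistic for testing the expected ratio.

Under the 1:2:1 hypothesis (Σ ratio = 4, N = 388):
  red: 388 × 1/4 = 97
  roan: 388 × 2/4 = 194
  white: 388 × 1/4 = 97
χ² = Σ (O − E)² / E
  red: (98 − 97)² / 97 = 0.0103
  roan: (195 − 194)² / 194 = 0.0052
  white: (95 − 97)² / 97 = 0.0412
χ² = 0.0103 + 0.0052 + 0.0412 = 0.0567 ≈ 0.057

0.057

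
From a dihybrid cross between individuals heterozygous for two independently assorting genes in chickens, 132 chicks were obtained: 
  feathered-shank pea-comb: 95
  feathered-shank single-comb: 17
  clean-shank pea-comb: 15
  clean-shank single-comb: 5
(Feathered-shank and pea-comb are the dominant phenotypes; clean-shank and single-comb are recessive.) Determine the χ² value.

A dihybrid F₂ with independent assortment and complete dominance at both loci gives a 9:3:3:1 phenotypic ratio.
Total ratio parts = 16. Expected numbers out of 132:
  feathered-shank pea-comb: 132 × 9/16 = 74.25
  feathered-shank single-comb: 132 × 3/16 = 24.75
  clean-shank pea-comb: 132 × 3/16 = 24.75
  clean-shank single-comb: 132 × 1/16 = 8.25
χ² = Σ (O − E)² / E
  feathered-shank pea-comb: (95 − 74.25)² / 74.25 = 5.7988
  feathered-shank single-comb: (17 − 24.75)² / 24.75 = 2.4268
  clean-shank pea-comb: (15 − 24.75)² / 24.75 = 3.8409
  clean-shank single-comb: (5 − 8.25)² / 8.25 = 1.2803
χ² = 5.7988 + 2.4268 + 3.8409 + 1.2803 = 13.3468 ≈ 13.347

13.347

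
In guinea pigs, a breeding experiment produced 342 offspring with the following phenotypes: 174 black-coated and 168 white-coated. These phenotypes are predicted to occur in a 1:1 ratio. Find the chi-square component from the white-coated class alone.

Total ratio parts = 2. Expected numbers out of 342:
  black-coated: 342 × 1/2 = 171
  white-coated: 342 × 1/2 = 171
Contribution of white-coated: (168 − 171)² / 171 = 0.0526

0.053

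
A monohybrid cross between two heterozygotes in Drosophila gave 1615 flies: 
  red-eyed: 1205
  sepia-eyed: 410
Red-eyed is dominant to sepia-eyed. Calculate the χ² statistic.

0.129

For a monohybrid cross between heterozygotes with complete dominance, the expected phenotypic ratio is 3:1.
The 3:1 ratio has 4 parts, so with N = 1615 the expected counts are:
  red-eyed: 1615 × 3/4 = 1211.25
  sepia-eyed: 1615 × 1/4 = 403.75
χ² = Σ (O − E)² / E
  red-eyed: (1205 − 1211.25)² / 1211.25 = 0.0322
  sepia-eyed: (410 − 403.75)² / 403.75 = 0.0967
χ² = 0.0322 + 0.0967 = 0.1289 ≈ 0.129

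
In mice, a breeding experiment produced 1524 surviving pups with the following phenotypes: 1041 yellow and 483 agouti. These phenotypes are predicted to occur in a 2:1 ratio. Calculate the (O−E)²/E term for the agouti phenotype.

Expected counts for N = 1524 under a 2:1 ratio (total parts = 3):
  yellow: 1524 × 2/3 = 1016
  agouti: 1524 × 1/3 = 508
Contribution of agouti: (483 − 508)² / 508 = 1.2303

1.230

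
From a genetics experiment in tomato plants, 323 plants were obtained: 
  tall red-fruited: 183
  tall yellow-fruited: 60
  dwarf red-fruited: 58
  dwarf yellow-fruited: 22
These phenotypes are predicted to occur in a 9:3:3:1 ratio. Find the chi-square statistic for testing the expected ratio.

The 9:3:3:1 ratio has 16 parts, so with N = 323 the expected counts are:
  tall red-fruited: 323 × 9/16 = 181.6875
  tall yellow-fruited: 323 × 3/16 = 60.5625
  dwarf red-fruited: 323 × 3/16 = 60.5625
  dwarf yellow-fruited: 323 × 1/16 = 20.1875
χ² = Σ (O − E)² / E
  tall red-fruited: (183 − 181.6875)² / 181.6875 = 0.0095
  tall yellow-fruited: (60 − 60.5625)² / 60.5625 = 0.0052
  dwarf red-fruited: (58 − 60.5625)² / 60.5625 = 0.1084
  dwarf yellow-fruited: (22 − 20.1875)² / 20.1875 = 0.1627
χ² = 0.0095 + 0.0052 + 0.1084 + 0.1627 = 0.2858 ≈ 0.286

0.286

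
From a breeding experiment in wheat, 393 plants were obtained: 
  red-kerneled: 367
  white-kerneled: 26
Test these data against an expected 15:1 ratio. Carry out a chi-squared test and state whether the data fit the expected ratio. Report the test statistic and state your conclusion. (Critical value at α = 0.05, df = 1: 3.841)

0.090; consistent

Total ratio parts = 16. Expected numbers out of 393:
  red-kerneled: 393 × 15/16 = 368.4375
  white-kerneled: 393 × 1/16 = 24.5625
χ² = Σ (O − E)² / E
  red-kerneled: (367 − 368.4375)² / 368.4375 = 0.0056
  white-kerneled: (26 − 24.5625)² / 24.5625 = 0.0841
χ² = 0.0056 + 0.0841 = 0.0897 ≈ 0.090
Degrees of freedom = 2 − 1 = 1; critical value at α = 0.05 is 3.841.
Since 0.090 < 3.841, we fail to reject the null hypothesis — the data are consistent with the 15:1 ratio.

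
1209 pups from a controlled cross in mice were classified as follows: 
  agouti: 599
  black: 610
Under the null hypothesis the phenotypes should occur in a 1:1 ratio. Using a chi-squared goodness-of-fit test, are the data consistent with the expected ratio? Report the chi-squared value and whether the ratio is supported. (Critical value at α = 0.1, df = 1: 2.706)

Expected counts for N = 1209 under a 1:1 ratio (total parts = 2):
  agouti: 1209 × 1/2 = 604.5
  black: 1209 × 1/2 = 604.5
χ² = Σ (O − E)² / E
  agouti: (599 − 604.5)² / 604.5 = 0.0500
  black: (610 − 604.5)² / 604.5 = 0.0500
χ² = 0.0500 + 0.0500 = 0.100
Degrees of freedom = 2 − 1 = 1; critical value at α = 0.1 is 2.706.
Since 0.100 < 2.706, we fail to reject the null hypothesis — the data are consistent with the 1:1 ratio.

0.100; consistent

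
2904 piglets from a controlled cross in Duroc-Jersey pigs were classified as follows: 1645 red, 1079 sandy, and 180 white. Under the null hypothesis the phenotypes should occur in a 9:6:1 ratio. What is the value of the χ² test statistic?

0.185

Under the 9:6:1 hypothesis (Σ ratio = 16, N = 2904):
  red: 2904 × 9/16 = 1633.5
  sandy: 2904 × 6/16 = 1089
  white: 2904 × 1/16 = 181.5
χ² = Σ (O − E)² / E
  red: (1645 − 1633.5)² / 1633.5 = 0.0810
  sandy: (1079 − 1089)² / 1089 = 0.0918
  white: (180 − 181.5)² / 181.5 = 0.0124
χ² = 0.0810 + 0.0918 + 0.0124 = 0.1852 ≈ 0.185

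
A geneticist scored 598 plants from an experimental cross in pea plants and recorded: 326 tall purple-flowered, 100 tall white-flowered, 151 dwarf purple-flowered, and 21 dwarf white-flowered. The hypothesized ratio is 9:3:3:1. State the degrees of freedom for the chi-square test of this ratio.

3

A goodness-of-fit test with 4 phenotype classes has df = 4 − 1 = 3.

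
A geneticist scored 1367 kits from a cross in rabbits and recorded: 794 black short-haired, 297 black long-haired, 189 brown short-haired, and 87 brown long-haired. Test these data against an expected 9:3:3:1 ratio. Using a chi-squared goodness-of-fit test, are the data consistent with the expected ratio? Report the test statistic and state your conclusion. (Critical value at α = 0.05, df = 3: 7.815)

24.982; not consistent

Total ratio parts = 16. Expected numbers out of 1367:
  black short-haired: 1367 × 9/16 = 768.9375
  black long-haired: 1367 × 3/16 = 256.3125
  brown short-haired: 1367 × 3/16 = 256.3125
  brown long-haired: 1367 × 1/16 = 85.4375
χ² = Σ (O − E)² / E
  black short-haired: (794 − 768.9375)² / 768.9375 = 0.8169
  black long-haired: (297 − 256.3125)² / 256.3125 = 6.4588
  brown short-haired: (189 − 256.3125)² / 256.3125 = 17.6775
  brown long-haired: (87 − 85.4375)² / 85.4375 = 0.0286
χ² = 0.8169 + 6.4588 + 17.6775 + 0.0286 = 24.9818 ≈ 24.982
Degrees of freedom = 4 − 1 = 3; critical value at α = 0.05 is 7.815.
Since 24.982 > 7.815, we reject the null hypothesis — the data do not fit the 9:3:3:1 ratio.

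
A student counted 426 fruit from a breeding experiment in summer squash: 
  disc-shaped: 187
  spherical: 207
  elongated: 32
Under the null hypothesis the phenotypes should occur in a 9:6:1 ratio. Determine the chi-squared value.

26.618

Expected counts for N = 426 under a 9:6:1 ratio (total parts = 16):
  disc-shaped: 426 × 9/16 = 239.625
  spherical: 426 × 6/16 = 159.75
  elongated: 426 × 1/16 = 26.625
χ² = Σ (O − E)² / E
  disc-shaped: (187 − 239.625)² / 239.625 = 11.5572
  spherical: (207 − 159.75)² / 159.75 = 13.9754
  elongated: (32 − 26.625)² / 26.625 = 1.0851
χ² = 11.5572 + 13.9754 + 1.0851 = 26.6177 ≈ 26.618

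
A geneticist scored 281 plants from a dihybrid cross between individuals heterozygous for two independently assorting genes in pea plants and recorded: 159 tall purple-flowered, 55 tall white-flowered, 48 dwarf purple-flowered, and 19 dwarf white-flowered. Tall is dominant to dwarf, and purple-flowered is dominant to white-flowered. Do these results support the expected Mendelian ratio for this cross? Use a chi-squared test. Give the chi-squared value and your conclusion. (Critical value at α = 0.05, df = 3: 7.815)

A dihybrid F₂ with independent assortment and complete dominance at both loci gives a 9:3:3:1 phenotypic ratio.
Expected counts for N = 281 under a 9:3:3:1 ratio (total parts = 16):
  tall purple-flowered: 281 × 9/16 = 158.0625
  tall white-flowered: 281 × 3/16 = 52.6875
  dwarf purple-flowered: 281 × 3/16 = 52.6875
  dwarf white-flowered: 281 × 1/16 = 17.5625
χ² = Σ (O − E)² / E
  tall purple-flowered: (159 − 158.0625)² / 158.0625 = 0.0056
  tall white-flowered: (55 − 52.6875)² / 52.6875 = 0.1015
  dwarf purple-flowered: (48 − 52.6875)² / 52.6875 = 0.4170
  dwarf white-flowered: (19 − 17.5625)² / 17.5625 = 0.1177
χ² = 0.0056 + 0.1015 + 0.4170 + 0.1177 = 0.6418 ≈ 0.642
Degrees of freedom = 4 − 1 = 3; critical value at α = 0.05 is 7.815.
Since 0.642 < 7.815, we fail to reject the null hypothesis — the data are consistent with the 9:3:3:1 ratio.

0.642; consistent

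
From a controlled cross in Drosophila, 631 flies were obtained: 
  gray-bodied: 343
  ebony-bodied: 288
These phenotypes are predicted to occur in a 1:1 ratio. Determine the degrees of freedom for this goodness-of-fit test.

1

A goodness-of-fit test with 2 phenotype classes has df = 2 − 1 = 1.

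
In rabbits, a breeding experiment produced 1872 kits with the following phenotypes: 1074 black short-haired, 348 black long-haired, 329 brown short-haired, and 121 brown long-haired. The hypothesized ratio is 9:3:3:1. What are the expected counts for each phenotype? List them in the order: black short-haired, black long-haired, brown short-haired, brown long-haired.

Total ratio parts = 16. Expected numbers out of 1872:
  black short-haired: 1872 × 9/16 = 1053
  black long-haired: 1872 × 3/16 = 351
  brown short-haired: 1872 × 3/16 = 351
  brown long-haired: 1872 × 1/16 = 117

1053, 351, 351, 117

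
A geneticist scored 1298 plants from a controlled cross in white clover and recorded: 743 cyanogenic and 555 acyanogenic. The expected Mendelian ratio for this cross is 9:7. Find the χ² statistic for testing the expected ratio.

The 9:7 ratio has 16 parts, so with N = 1298 the expected counts are:
  cyanogenic: 1298 × 9/16 = 730.125
  acyanogenic: 1298 × 7/16 = 567.875
χ² = Σ (O − E)² / E
  cyanogenic: (743 − 730.125)² / 730.125 = 0.2270
  acyanogenic: (555 − 567.875)² / 567.875 = 0.2919
χ² = 0.2270 + 0.2919 = 0.5189 ≈ 0.519

0.519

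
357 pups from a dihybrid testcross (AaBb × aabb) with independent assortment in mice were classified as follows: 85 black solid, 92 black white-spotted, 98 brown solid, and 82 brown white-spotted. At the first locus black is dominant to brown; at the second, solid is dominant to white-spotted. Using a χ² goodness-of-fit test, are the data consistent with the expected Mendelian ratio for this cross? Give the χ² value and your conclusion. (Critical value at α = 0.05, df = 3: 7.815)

1.734; consistent

A dihybrid testcross with independent assortment gives a 1:1:1:1 ratio.
Total ratio parts = 4. Expected numbers out of 357:
  black solid: 357 × 1/4 = 89.25
  black white-spotted: 357 × 1/4 = 89.25
  brown solid: 357 × 1/4 = 89.25
  brown white-spotted: 357 × 1/4 = 89.25
χ² = Σ (O − E)² / E
  black solid: (85 − 89.25)² / 89.25 = 0.2024
  black white-spotted: (92 − 89.25)² / 89.25 = 0.0847
  brown solid: (98 − 89.25)² / 89.25 = 0.8578
  brown white-spotted: (82 − 89.25)² / 89.25 = 0.5889
χ² = 0.2024 + 0.0847 + 0.8578 + 0.5889 = 1.7338 ≈ 1.734
Degrees of freedom = 4 − 1 = 3; critical value at α = 0.05 is 7.815.
Since 1.734 < 7.815, we fail to reject the null hypothesis — the data are consistent with the 1:1:1:1 ratio.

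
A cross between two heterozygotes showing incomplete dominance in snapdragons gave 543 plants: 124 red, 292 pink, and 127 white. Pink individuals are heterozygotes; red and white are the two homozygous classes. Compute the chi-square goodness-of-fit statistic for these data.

With incomplete dominance, a heterozygote × heterozygote cross gives a 1:2:1 phenotypic ratio.
Total ratio parts = 4. Expected numbers out of 543:
  red: 543 × 1/4 = 135.75
  pink: 543 × 2/4 = 271.5
  white: 543 × 1/4 = 135.75
χ² = Σ (O − E)² / E
  red: (124 − 135.75)² / 135.75 = 1.0170
  pink: (292 − 271.5)² / 271.5 = 1.5479
  white: (127 − 135.75)² / 135.75 = 0.5640
χ² = 1.0170 + 1.5479 + 0.5640 = 3.1289 ≈ 3.129

3.129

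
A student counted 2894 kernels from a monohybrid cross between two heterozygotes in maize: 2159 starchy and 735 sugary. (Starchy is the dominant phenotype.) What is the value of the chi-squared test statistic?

For a monohybrid cross between heterozygotes with complete dominance, the expected phenotypic ratio is 3:1.
Total ratio parts = 4. Expected numbers out of 2894:
  starchy: 2894 × 3/4 = 2170.5
  sugary: 2894 × 1/4 = 723.5
χ² = Σ (O − E)² / E
  starchy: (2159 − 2170.5)² / 2170.5 = 0.0609
  sugary: (735 − 723.5)² / 723.5 = 0.1828
χ² = 0.0609 + 0.1828 = 0.2437 ≈ 0.244

0.244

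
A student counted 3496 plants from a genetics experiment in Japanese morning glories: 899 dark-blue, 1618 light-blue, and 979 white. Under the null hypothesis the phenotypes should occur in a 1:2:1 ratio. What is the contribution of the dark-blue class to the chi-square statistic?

Under the 1:2:1 hypothesis (Σ ratio = 4, N = 3496):
  dark-blue: 3496 × 1/4 = 874
  light-blue: 3496 × 2/4 = 1748
  white: 3496 × 1/4 = 874
Contribution of dark-blue: (899 − 874)² / 874 = 0.7151

0.715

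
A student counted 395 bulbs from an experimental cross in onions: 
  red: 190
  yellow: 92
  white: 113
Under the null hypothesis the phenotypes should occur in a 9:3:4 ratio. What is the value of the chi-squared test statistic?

11.064

Expected counts for N = 395 under a 9:3:4 ratio (total parts = 16):
  red: 395 × 9/16 = 222.1875
  yellow: 395 × 3/16 = 74.0625
  white: 395 × 4/16 = 98.75
χ² = Σ (O − E)² / E
  red: (190 − 222.1875)² / 222.1875 = 4.6629
  yellow: (92 − 74.0625)² / 74.0625 = 4.3444
  white: (113 − 98.75)² / 98.75 = 2.0563
χ² = 4.6629 + 4.3444 + 2.0563 = 11.0636 ≈ 11.064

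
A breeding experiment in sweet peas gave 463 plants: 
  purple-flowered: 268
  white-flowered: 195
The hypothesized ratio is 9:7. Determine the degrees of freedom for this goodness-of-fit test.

1

A goodness-of-fit test with 2 phenotype classes has df = 2 − 1 = 1.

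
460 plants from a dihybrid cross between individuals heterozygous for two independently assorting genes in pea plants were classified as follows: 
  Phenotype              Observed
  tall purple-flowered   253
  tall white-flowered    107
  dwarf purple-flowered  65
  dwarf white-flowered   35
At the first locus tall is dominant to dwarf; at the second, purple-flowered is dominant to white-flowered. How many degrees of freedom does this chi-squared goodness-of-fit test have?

3

A dihybrid F₂ with independent assortment and complete dominance at both loci gives a 9:3:3:1 phenotypic ratio.
A goodness-of-fit test with 4 phenotype classes has df = 4 − 1 = 3.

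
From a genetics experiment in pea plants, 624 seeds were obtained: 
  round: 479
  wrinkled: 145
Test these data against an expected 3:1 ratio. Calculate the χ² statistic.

The 3:1 ratio has 4 parts, so with N = 624 the expected counts are:
  round: 624 × 3/4 = 468
  wrinkled: 624 × 1/4 = 156
χ² = Σ (O − E)² / E
  round: (479 − 468)² / 468 = 0.2585
  wrinkled: (145 − 156)² / 156 = 0.7756
χ² = 0.2585 + 0.7756 = 1.0341 ≈ 1.034

1.034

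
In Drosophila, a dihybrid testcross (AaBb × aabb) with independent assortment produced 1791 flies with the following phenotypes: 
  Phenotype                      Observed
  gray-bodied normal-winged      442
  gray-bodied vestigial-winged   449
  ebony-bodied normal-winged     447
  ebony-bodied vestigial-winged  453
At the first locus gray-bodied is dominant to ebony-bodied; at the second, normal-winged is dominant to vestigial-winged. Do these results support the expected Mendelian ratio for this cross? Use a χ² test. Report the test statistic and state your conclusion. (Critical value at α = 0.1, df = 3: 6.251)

A dihybrid testcross with independent assortment gives a 1:1:1:1 ratio.
The 1:1:1:1 ratio has 4 parts, so with N = 1791 the expected counts are:
  gray-bodied normal-winged: 1791 × 1/4 = 447.75
  gray-bodied vestigial-winged: 1791 × 1/4 = 447.75
  ebony-bodied normal-winged: 1791 × 1/4 = 447.75
  ebony-bodied vestigial-winged: 1791 × 1/4 = 447.75
χ² = Σ (O − E)² / E
  gray-bodied normal-winged: (442 − 447.75)² / 447.75 = 0.0738
  gray-bodied vestigial-winged: (449 − 447.75)² / 447.75 = 0.0035
  ebony-bodied normal-winged: (447 − 447.75)² / 447.75 = 0.0013
  ebony-bodied vestigial-winged: (453 − 447.75)² / 447.75 = 0.0616
χ² = 0.0738 + 0.0035 + 0.0013 + 0.0616 = 0.1402 ≈ 0.140
Degrees of freedom = 4 − 1 = 3; critical value at α = 0.1 is 6.251.
Since 0.140 < 6.251, we fail to reject the null hypothesis — the data are consistent with the 1:1:1:1 ratio.

0.140; consistent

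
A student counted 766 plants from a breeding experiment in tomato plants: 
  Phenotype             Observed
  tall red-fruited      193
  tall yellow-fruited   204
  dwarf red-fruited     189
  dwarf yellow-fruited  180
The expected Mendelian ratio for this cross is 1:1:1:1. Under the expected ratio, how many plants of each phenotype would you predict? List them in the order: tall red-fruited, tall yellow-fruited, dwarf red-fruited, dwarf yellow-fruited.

Expected counts for N = 766 under a 1:1:1:1 ratio (total parts = 4):
  tall red-fruited: 766 × 1/4 = 191.5
  tall yellow-fruited: 766 × 1/4 = 191.5
  dwarf red-fruited: 766 × 1/4 = 191.5
  dwarf yellow-fruited: 766 × 1/4 = 191.5

191.5, 191.5, 191.5, 191.5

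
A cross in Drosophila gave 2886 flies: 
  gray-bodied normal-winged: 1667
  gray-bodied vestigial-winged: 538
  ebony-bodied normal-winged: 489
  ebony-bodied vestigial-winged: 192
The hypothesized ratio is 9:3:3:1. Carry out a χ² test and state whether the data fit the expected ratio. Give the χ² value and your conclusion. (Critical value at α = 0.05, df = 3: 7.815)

Expected counts for N = 2886 under a 9:3:3:1 ratio (total parts = 16):
  gray-bodied normal-winged: 2886 × 9/16 = 1623.375
  gray-bodied vestigial-winged: 2886 × 3/16 = 541.125
  ebony-bodied normal-winged: 2886 × 3/16 = 541.125
  ebony-bodied vestigial-winged: 2886 × 1/16 = 180.375
χ² = Σ (O − E)² / E
  gray-bodied normal-winged: (1667 − 1623.375)² / 1623.375 = 1.1723
  gray-bodied vestigial-winged: (538 − 541.125)² / 541.125 = 0.0180
  ebony-bodied normal-winged: (489 − 541.125)² / 541.125 = 5.0210
  ebony-bodied vestigial-winged: (192 − 180.375)² / 180.375 = 0.7492
χ² = 1.1723 + 0.0180 + 5.0210 + 0.7492 = 6.9605 ≈ 6.961
Degrees of freedom = 4 − 1 = 3; critical value at α = 0.05 is 7.815.
Since 6.961 < 7.815, we fail to reject the null hypothesis — the data are consistent with the 9:3:3:1 ratio.

6.961; consistent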